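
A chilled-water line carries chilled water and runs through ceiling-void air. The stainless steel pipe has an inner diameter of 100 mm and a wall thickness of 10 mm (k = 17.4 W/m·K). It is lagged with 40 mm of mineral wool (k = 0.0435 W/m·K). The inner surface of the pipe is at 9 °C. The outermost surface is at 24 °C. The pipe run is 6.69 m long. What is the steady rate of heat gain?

For a radial system each layer contributes R = ln(r_out/r_in)/(2πkL); films add R = 1/(hA).
R_stainless steel pipe wall = ln(60/50)/(2π×17.4×6.69) = 2.493×10^-4 K/W
R_mineral wool = ln(100/60)/(2π×0.0435×6.69) = 0.2794 K/W
R_total = 0.2796 K/W
Q = ΔT/R_total = 15/0.2796

Q ≈ 53.6 W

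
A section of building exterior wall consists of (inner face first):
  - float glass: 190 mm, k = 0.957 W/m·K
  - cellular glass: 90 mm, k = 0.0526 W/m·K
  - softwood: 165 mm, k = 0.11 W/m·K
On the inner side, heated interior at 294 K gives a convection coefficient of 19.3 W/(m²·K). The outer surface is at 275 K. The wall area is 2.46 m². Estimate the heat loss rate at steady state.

Series thermal resistances:
R_inner film = 1/(h_i·A) = 1/(19.3×2.46) = 0.02106 K/W
R_float glass = L/(kA) = 0.19/(0.957×2.46) = 0.08071 K/W
R_cellular glass = L/(kA) = 0.09/(0.0526×2.46) = 0.6955 K/W
R_softwood = L/(kA) = 0.165/(0.11×2.46) = 0.6098 K/W
R_total = 1.407 K/W
Q = ΔT / R_total = 19 / 1.407

Q ≈ 13.5 W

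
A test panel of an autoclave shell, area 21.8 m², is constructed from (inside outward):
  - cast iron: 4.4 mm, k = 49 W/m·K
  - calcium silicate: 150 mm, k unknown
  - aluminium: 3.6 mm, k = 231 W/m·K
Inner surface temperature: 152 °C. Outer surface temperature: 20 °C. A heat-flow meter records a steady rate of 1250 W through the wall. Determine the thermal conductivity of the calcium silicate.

Treating each layer as a thermal resistance in series:
R_cast iron = L/(kA) = 0.0044/(49×21.8) = 4.119×10^-6 K/W
R_aluminium = L/(kA) = 0.0036/(231×21.8) = 7.149×10^-7 K/W
Sum of known resistances R_other = 4.834×10^-6 K/W
Total R = ΔT/Q = 132/1250 = 0.1056 K/W
R_calcium silicate = R_total − R_other = 0.1056 K/W
k = L/(R·A) = 0.15/(0.1056×21.8)

k ≈ 0.0652 W/(m·K)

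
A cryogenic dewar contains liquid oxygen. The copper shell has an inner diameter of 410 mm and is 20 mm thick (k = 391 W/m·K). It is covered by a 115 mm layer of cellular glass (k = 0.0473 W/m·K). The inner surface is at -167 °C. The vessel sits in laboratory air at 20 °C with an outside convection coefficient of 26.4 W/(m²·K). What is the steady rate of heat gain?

Each spherical layer contributes R = (1/r_i − 1/r_o)/(4πk):
R_copper shell = (1/0.205 − 1/0.225)/(4π×391) = 8.825×10^-5 K/W
R_cellular glass = (1/0.225 − 1/0.34)/(4π×0.0473) = 2.529 K/W
R_outer film = 1/(h·4πr_o²) = 1/(26.4×4π×0.34²) = 0.02608 K/W
R_total = 2.555 K/W
Q = ΔT/R_total = 187/2.555

Q ≈ 73.2 W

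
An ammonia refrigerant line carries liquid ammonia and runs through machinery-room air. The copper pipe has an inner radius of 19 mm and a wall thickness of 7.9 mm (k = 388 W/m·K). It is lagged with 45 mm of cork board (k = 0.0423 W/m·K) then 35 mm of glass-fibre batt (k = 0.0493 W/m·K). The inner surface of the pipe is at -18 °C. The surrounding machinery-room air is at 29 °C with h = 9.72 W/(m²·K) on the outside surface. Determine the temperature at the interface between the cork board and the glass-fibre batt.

T ≈ 15.9 °C

Per-layer cylindrical resistances, series-summed:
R_copper pipe wall = ln(26.9/19)/(2π×388×1) = 1.426×10^-4 K/W
R_cork board = ln(71.9/26.9)/(2π×0.0423×1) = 3.699 K/W
R_glass-fibre batt = ln(106.9/71.9)/(2π×0.0493×1) = 1.28 K/W
R_outer film = 1/(h_o·2πr_oL) = 1/(9.72×2π×0.1069×1) = 0.1532 K/W
R_total = 5.133 K/W
Q = ΔT/R_total = 47/5.133
Q = 9.16 W/m
T_interface = T_inner + Q·ΣR(inner→interface) = -18 + 9.16×3.699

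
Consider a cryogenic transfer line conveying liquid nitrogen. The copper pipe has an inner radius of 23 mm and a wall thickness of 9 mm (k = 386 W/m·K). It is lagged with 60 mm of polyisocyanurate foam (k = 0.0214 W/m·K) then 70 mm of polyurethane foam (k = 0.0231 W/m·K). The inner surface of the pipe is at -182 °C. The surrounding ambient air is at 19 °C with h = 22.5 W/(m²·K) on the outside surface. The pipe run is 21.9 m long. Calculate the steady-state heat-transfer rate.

For a radial system each layer contributes R = ln(r_out/r_in)/(2πkL); films add R = 1/(hA).
R_copper pipe wall = ln(32/23)/(2π×386×21.9) = 6.218×10^-6 K/W
R_polyisocyanurate foam = ln(92/32)/(2π×0.0214×21.9) = 0.3586 K/W
R_polyurethane foam = ln(162/92)/(2π×0.0231×21.9) = 0.178 K/W
R_outer film = 1/(h_o·2πr_oL) = 1/(22.5×2π×0.162×21.9) = 0.001994 K/W
R_total = 0.5386 K/W
Q = ΔT/R_total = 201/0.5386

Q ≈ 373 W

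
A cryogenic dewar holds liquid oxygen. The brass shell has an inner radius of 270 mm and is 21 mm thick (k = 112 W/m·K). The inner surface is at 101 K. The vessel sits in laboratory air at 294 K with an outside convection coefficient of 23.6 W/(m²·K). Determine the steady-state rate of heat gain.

Radial (spherical) resistances in series:
R_brass shell = (1/0.27 − 1/0.291)/(4π×112) = 1.899×10^-4 K/W
R_outer film = 1/(h·4πr_o²) = 1/(23.6×4π×0.291²) = 0.03982 K/W
R_total = 0.04001 K/W
Q = ΔT/R_total = 193/0.04001

Q ≈ 4820 W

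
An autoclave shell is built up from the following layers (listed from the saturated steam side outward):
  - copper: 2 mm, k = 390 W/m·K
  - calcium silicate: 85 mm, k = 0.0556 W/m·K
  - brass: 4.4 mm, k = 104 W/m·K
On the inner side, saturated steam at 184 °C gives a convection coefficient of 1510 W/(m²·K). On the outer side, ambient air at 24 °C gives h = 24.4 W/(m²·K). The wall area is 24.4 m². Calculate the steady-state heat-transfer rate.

Series thermal resistances:
R_inner film = 1/(h_i·A) = 1/(1510×24.4) = 2.714×10^-5 K/W
R_copper = L/(kA) = 0.002/(390×24.4) = 2.102×10^-7 K/W
R_calcium silicate = L/(kA) = 0.085/(0.0556×24.4) = 0.06265 K/W
R_brass = L/(kA) = 0.0044/(104×24.4) = 1.734×10^-6 K/W
R_outer film = 1/(h_o·A) = 1/(24.4×24.4) = 0.00168 K/W
R_total = 0.06436 K/W
Q = ΔT / R_total = 160 / 0.06436

Q ≈ 2490 W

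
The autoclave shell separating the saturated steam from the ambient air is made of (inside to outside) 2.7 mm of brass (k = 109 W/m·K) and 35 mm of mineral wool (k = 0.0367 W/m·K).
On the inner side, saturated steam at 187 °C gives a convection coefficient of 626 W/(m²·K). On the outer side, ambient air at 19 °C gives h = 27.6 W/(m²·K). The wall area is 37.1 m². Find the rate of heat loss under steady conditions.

Model the wall as resistances in series:
R_inner film = 1/(h_i·A) = 1/(626×37.1) = 4.306×10^-5 K/W
R_brass = L/(kA) = 0.0027/(109×37.1) = 6.677×10^-7 K/W
R_mineral wool = L/(kA) = 0.035/(0.0367×37.1) = 0.02571 K/W
R_outer film = 1/(h_o·A) = 1/(27.6×37.1) = 9.766×10^-4 K/W
R_total = 0.02673 K/W
Q = ΔT / R_total = 168 / 0.02673

Q ≈ 6290 W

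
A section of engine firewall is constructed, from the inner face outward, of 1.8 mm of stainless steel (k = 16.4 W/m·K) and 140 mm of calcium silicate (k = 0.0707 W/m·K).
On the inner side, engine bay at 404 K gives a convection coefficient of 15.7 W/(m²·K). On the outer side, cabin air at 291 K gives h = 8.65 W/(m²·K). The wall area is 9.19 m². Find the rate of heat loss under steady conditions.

Q ≈ 481 W

Using the resistance-network approach (series):
R_inner film = 1/(h_i·A) = 1/(15.7×9.19) = 0.006931 K/W
R_stainless steel = L/(kA) = 0.0018/(16.4×9.19) = 1.194×10^-5 K/W
R_calcium silicate = L/(kA) = 0.14/(0.0707×9.19) = 0.2155 K/W
R_outer film = 1/(h_o·A) = 1/(8.65×9.19) = 0.01258 K/W
R_total = 0.235 K/W
Q = ΔT / R_total = 113 / 0.235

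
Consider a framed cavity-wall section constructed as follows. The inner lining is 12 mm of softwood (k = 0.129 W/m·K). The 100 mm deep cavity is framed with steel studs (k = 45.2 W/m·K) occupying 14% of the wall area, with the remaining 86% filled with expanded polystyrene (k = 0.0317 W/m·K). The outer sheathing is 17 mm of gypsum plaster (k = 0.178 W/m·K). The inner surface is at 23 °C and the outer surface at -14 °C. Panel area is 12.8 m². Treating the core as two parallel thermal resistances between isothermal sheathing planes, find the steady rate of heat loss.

Sheathing layers in series; stud and cavity paths in parallel between them.
R_inner = 0.012/(0.129×12.8) = 0.007267 K/W
R_stud  = 0.1/(45.2×0.14×12.8) = 0.001235 K/W
R_cav   = 0.1/(0.0317×0.86×12.8) = 0.2866 K/W
1/R_core = 1/R_stud + 1/R_cav → R_core = 0.001229 K/W
R_outer = 0.017/(0.178×12.8) = 0.007461 K/W
R_total = 0.01596 K/W
Q = ΔT/R_total = 37/0.01596

Q ≈ 2320 W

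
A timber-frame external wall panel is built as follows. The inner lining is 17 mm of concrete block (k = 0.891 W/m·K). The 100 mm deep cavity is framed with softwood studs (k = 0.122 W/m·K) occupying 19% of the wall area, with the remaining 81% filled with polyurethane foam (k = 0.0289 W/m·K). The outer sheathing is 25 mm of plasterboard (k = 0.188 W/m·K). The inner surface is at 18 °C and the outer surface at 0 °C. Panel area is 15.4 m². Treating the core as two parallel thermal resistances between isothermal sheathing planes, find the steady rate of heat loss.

Sheathing layers in series; stud and cavity paths in parallel between them.
R_inner = 0.017/(0.891×15.4) = 0.001239 K/W
R_stud  = 0.1/(0.122×0.19×15.4) = 0.2801 K/W
R_cav   = 0.1/(0.0289×0.81×15.4) = 0.2774 K/W
1/R_core = 1/R_stud + 1/R_cav → R_core = 0.1394 K/W
R_outer = 0.025/(0.188×15.4) = 0.008635 K/W
R_total = 0.1493 K/W
Q = ΔT/R_total = 18/0.1493

Q ≈ 121 W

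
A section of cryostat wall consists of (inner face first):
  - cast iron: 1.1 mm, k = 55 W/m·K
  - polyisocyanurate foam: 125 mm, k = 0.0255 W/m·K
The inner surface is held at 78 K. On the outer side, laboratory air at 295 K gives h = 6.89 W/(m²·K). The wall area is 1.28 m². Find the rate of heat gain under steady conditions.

Q ≈ 55 W

Thermal resistances in series:
R_cast iron = L/(kA) = 0.0011/(55×1.28) = 1.562×10^-5 K/W
R_polyisocyanurate foam = L/(kA) = 0.125/(0.0255×1.28) = 3.83 K/W
R_outer film = 1/(h_o·A) = 1/(6.89×1.28) = 0.1134 K/W
R_total = 3.943 K/W
Q = ΔT / R_total = 217 / 3.943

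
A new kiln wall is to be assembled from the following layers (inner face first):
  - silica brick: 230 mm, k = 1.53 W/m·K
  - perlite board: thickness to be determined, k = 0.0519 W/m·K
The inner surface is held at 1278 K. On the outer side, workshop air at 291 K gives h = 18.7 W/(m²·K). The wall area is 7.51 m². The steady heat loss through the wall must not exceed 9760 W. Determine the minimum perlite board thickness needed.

L ≈ 28.8 mm

Treating each layer as a thermal resistance in series:
R_silica brick = L/(kA) = 0.23/(1.53×7.51) = 0.02002 K/W
R_outer film = 1/(h_o·A) = 1/(18.7×7.51) = 0.007121 K/W
Sum of the known resistances R_other = 0.02714 K/W
Required total resistance R_tot = ΔT/Q_allow = 987/9760 = 0.1011 K/W
R_perlite board = R_tot − R_other = 0.07399 K/W
L = R·k·A = 0.07399×0.0519×7.51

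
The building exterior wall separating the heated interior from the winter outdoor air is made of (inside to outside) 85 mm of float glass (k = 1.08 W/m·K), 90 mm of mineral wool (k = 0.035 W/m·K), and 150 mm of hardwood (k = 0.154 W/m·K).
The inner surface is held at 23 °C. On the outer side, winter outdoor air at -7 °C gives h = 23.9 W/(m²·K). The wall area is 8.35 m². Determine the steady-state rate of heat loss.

Q ≈ 68.3 W

Treating each layer as a thermal resistance in series:
R_float glass = L/(kA) = 0.085/(1.08×8.35) = 0.009426 K/W
R_mineral wool = L/(kA) = 0.09/(0.035×8.35) = 0.308 K/W
R_hardwood = L/(kA) = 0.15/(0.154×8.35) = 0.1166 K/W
R_outer film = 1/(h_o·A) = 1/(23.9×8.35) = 0.005011 K/W
R_total = 0.439 K/W
Q = ΔT / R_total = 30 / 0.439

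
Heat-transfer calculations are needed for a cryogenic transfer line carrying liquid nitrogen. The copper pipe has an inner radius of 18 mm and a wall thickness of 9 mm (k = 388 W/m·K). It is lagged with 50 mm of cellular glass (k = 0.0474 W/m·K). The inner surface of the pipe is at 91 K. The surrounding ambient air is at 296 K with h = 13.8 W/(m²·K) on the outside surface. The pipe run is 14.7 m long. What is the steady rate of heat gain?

Per-layer cylindrical resistances, series-summed:
R_copper pipe wall = ln(27/18)/(2π×388×14.7) = 1.131×10^-5 K/W
R_cellular glass = ln(77/27)/(2π×0.0474×14.7) = 0.2394 K/W
R_outer film = 1/(h_o·2πr_oL) = 1/(13.8×2π×0.077×14.7) = 0.01019 K/W
R_total = 0.2496 K/W
Q = ΔT/R_total = 205/0.2496

Q ≈ 821 W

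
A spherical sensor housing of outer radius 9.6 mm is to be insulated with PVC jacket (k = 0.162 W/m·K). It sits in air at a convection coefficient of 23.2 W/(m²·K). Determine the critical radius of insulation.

r_cr ≈ 14 mm

For a sphere r_cr = 2k/h = 2×0.162/23.2
r_cr = 14 mm; since the bare radius (9.6 mm) is below r_cr, adding a thin layer of insulation will *increase* heat loss.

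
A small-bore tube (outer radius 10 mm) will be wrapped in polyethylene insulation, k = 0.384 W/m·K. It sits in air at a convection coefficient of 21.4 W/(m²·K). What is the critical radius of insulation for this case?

For a cylinder r_cr = k/h = 0.384/21.4
r_cr = 17.9 mm; since the bare radius (10 mm) is below r_cr, adding a thin layer of insulation will *increase* heat loss.

r_cr ≈ 17.9 mm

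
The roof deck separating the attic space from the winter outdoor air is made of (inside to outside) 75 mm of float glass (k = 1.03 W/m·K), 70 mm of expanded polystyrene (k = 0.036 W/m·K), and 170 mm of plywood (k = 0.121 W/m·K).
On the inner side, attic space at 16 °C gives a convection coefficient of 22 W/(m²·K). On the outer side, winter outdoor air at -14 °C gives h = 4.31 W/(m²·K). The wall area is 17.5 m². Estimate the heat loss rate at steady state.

Q ≈ 142 W

Thermal resistances in series:
R_inner film = 1/(h_i·A) = 1/(22×17.5) = 0.002597 K/W
R_float glass = L/(kA) = 0.075/(1.03×17.5) = 0.004161 K/W
R_expanded polystyrene = L/(kA) = 0.07/(0.036×17.5) = 0.1111 K/W
R_plywood = L/(kA) = 0.17/(0.121×17.5) = 0.08028 K/W
R_outer film = 1/(h_o·A) = 1/(4.31×17.5) = 0.01326 K/W
R_total = 0.2114 K/W
Q = ΔT / R_total = 30 / 0.2114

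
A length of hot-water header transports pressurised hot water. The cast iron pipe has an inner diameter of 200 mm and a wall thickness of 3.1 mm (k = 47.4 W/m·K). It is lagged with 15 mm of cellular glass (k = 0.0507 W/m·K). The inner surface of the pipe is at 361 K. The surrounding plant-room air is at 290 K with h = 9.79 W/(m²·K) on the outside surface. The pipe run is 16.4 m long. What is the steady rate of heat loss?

For a radial system each layer contributes R = ln(r_out/r_in)/(2πkL); films add R = 1/(hA).
R_cast iron pipe wall = ln(103.1/100)/(2π×47.4×16.4) = 6.25×10^-6 K/W
R_cellular glass = ln(118.1/103.1)/(2π×0.0507×16.4) = 0.026 K/W
R_outer film = 1/(h_o·2πr_oL) = 1/(9.79×2π×0.1181×16.4) = 0.008394 K/W
R_total = 0.0344 K/W
Q = ΔT/R_total = 71/0.0344

Q ≈ 2060 W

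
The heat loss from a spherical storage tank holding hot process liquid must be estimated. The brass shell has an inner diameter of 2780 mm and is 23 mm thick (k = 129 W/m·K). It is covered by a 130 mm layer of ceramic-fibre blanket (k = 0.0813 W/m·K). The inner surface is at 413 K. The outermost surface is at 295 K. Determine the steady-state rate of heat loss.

For a spherical shell R = (1/r₁ − 1/r₂)/(4πk); film R = 1/(h·4πr²). In series:
R_brass shell = (1/1.39 − 1/1.413)/(4π×129) = 7.224×10^-6 K/W
R_ceramic-fibre blanket = (1/1.413 − 1/1.543)/(4π×0.0813) = 0.05836 K/W
R_total = 0.05837 K/W
Q = ΔT/R_total = 118/0.05837

Q ≈ 2020 W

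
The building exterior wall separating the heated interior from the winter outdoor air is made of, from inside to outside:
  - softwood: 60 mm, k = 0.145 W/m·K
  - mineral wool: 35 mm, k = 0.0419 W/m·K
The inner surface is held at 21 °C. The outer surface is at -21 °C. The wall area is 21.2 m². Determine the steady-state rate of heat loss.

Q ≈ 713 W

Model the wall as resistances in series:
R_softwood = L/(kA) = 0.06/(0.145×21.2) = 0.01952 K/W
R_mineral wool = L/(kA) = 0.035/(0.0419×21.2) = 0.0394 K/W
R_total = 0.05892 K/W
Q = ΔT / R_total = 42 / 0.05892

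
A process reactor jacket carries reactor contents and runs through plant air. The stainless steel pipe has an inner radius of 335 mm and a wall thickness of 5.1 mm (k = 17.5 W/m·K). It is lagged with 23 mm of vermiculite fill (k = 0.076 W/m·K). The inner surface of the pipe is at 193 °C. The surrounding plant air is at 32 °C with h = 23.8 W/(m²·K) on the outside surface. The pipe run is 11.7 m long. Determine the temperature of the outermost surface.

T ≈ 51.1 °C

For a radial system each layer contributes R = ln(r_out/r_in)/(2πkL); films add R = 1/(hA).
R_stainless steel pipe wall = ln(340.1/335)/(2π×17.5×11.7) = 1.174×10^-5 K/W
R_vermiculite fill = ln(363.1/340.1)/(2π×0.076×11.7) = 0.01171 K/W
R_outer film = 1/(h_o·2πr_oL) = 1/(23.8×2π×0.3631×11.7) = 0.001574 K/W
R_total = 0.0133 K/W
Q = ΔT/R_total = 161/0.0133
Q = 12100 W
T_interface = T_inner − Q·ΣR(inner→interface) = 193 − 12100×0.01172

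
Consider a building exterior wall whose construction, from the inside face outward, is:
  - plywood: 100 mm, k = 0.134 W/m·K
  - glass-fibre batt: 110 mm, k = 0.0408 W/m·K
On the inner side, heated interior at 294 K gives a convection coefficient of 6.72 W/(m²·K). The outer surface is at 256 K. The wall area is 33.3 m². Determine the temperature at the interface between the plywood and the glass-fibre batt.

Series thermal resistances:
R_inner film = 1/(h_i·A) = 1/(6.72×33.3) = 0.004469 K/W
R_plywood = L/(kA) = 0.1/(0.134×33.3) = 0.02241 K/W
R_glass-fibre batt = L/(kA) = 0.11/(0.0408×33.3) = 0.08096 K/W
R_total = 0.1078 K/W;  Q = ΔT/R_total = 38/0.1078 = 352.4 W
T_interface = T_inner − Q·ΣR(inner→interface) = 294 − 352×0.02688

T ≈ 285 K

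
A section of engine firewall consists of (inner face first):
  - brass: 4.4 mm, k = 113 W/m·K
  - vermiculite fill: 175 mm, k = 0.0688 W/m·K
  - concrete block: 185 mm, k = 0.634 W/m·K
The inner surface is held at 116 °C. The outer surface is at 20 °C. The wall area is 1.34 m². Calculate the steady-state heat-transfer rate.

Treating each layer as a thermal resistance in series:
R_brass = L/(kA) = 0.0044/(113×1.34) = 2.906×10^-5 K/W
R_vermiculite fill = L/(kA) = 0.175/(0.0688×1.34) = 1.898 K/W
R_concrete block = L/(kA) = 0.185/(0.634×1.34) = 0.2178 K/W
R_total = 2.116 K/W
Q = ΔT / R_total = 96 / 2.116

Q ≈ 45.4 W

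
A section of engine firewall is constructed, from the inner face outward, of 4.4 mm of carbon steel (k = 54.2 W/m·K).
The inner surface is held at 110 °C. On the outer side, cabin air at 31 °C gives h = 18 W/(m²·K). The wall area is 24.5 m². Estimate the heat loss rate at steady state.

Treating each layer as a thermal resistance in series:
R_carbon steel = L/(kA) = 0.0044/(54.2×24.5) = 3.314×10^-6 K/W
R_outer film = 1/(h_o·A) = 1/(18×24.5) = 0.002268 K/W
R_total = 0.002271 K/W
Q = ΔT / R_total = 79 / 0.002271

Q ≈ 34800 W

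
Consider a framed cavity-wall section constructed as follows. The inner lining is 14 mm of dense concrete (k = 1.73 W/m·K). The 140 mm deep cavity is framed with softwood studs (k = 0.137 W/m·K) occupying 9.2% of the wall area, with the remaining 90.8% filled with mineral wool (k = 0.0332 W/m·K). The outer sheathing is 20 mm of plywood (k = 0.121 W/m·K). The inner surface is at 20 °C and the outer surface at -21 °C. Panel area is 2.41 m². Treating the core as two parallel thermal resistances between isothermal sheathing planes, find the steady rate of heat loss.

Sheathing layers in series; stud and cavity paths in parallel between them.
R_inner = 0.014/(1.73×2.41) = 0.003358 K/W
R_stud  = 0.14/(0.137×0.092×2.41) = 4.609 K/W
R_cav   = 0.14/(0.0332×0.908×2.41) = 1.927 K/W
1/R_core = 1/R_stud + 1/R_cav → R_core = 1.359 K/W
R_outer = 0.02/(0.121×2.41) = 0.06858 K/W
R_total = 1.431 K/W
Q = ΔT/R_total = 41/1.431

Q ≈ 28.7 W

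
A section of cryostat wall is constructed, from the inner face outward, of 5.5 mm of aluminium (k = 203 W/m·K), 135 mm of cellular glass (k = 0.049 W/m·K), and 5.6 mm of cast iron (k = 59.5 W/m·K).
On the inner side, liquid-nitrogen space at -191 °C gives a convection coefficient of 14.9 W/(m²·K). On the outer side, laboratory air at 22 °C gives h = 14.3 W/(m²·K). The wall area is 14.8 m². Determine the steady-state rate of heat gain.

Treating each layer as a thermal resistance in series:
R_inner film = 1/(h_i·A) = 1/(14.9×14.8) = 0.004535 K/W
R_aluminium = L/(kA) = 0.0055/(203×14.8) = 1.831×10^-6 K/W
R_cellular glass = L/(kA) = 0.135/(0.049×14.8) = 0.1862 K/W
R_cast iron = L/(kA) = 0.0056/(59.5×14.8) = 6.359×10^-6 K/W
R_outer film = 1/(h_o·A) = 1/(14.3×14.8) = 0.004725 K/W
R_total = 0.1954 K/W
Q = ΔT / R_total = 213 / 0.1954

Q ≈ 1090 W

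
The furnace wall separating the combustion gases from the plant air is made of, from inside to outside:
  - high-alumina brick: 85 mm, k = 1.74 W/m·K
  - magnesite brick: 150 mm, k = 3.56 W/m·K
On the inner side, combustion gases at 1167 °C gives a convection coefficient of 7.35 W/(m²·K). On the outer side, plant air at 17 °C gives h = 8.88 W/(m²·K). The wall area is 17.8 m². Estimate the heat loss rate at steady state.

Using the resistance-network approach (series):
R_inner film = 1/(h_i·A) = 1/(7.35×17.8) = 0.007644 K/W
R_high-alumina brick = L/(kA) = 0.085/(1.74×17.8) = 0.002744 K/W
R_magnesite brick = L/(kA) = 0.15/(3.56×17.8) = 0.002367 K/W
R_outer film = 1/(h_o·A) = 1/(8.88×17.8) = 0.006327 K/W
R_total = 0.01908 K/W
Q = ΔT / R_total = 1150 / 0.01908

Q ≈ 60300 W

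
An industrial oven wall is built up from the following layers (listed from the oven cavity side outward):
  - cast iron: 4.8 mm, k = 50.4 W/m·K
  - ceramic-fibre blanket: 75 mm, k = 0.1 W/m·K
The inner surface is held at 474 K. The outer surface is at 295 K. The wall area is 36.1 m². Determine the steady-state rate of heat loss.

Thermal resistances in series:
R_cast iron = L/(kA) = 0.0048/(50.4×36.1) = 2.638×10^-6 K/W
R_ceramic-fibre blanket = L/(kA) = 0.075/(0.1×36.1) = 0.02078 K/W
R_total = 0.02078 K/W
Q = ΔT / R_total = 179 / 0.02078

Q ≈ 8610 W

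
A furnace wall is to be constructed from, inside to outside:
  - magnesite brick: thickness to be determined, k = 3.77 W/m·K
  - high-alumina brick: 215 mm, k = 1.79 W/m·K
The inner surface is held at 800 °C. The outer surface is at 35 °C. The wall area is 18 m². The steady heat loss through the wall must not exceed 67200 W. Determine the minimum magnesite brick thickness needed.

Model the wall as resistances in series:
R_high-alumina brick = L/(kA) = 0.215/(1.79×18) = 0.006673 K/W
Sum of the known resistances R_other = 0.006673 K/W
Required total resistance R_tot = ΔT/Q_allow = 765/67200 = 0.01138 K/W
R_magnesite brick = R_tot − R_other = 0.004711 K/W
L = R·k·A = 0.004711×3.77×18

L ≈ 320 mm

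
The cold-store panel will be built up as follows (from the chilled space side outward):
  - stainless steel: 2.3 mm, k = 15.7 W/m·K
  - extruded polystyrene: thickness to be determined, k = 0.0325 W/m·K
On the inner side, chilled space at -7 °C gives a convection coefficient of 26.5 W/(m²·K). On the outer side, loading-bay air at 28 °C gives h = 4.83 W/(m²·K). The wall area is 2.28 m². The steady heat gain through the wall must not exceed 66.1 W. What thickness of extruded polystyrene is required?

L ≈ 31.3 mm

Treating each layer as a thermal resistance in series:
R_inner film = 1/(h_i·A) = 1/(26.5×2.28) = 0.01655 K/W
R_stainless steel = L/(kA) = 0.0023/(15.7×2.28) = 6.425×10^-5 K/W
R_outer film = 1/(h_o·A) = 1/(4.83×2.28) = 0.09081 K/W
Sum of the known resistances R_other = 0.1074 K/W
Required total resistance R_tot = ΔT/Q_allow = 35/66.1 = 0.5295 K/W
R_extruded polystyrene = R_tot − R_other = 0.4221 K/W
L = R·k·A = 0.4221×0.0325×2.28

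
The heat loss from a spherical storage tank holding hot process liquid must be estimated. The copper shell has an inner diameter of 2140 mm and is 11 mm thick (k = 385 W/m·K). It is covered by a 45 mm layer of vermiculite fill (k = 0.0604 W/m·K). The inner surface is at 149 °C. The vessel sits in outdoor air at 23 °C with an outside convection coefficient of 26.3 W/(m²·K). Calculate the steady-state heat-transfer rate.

Spherical conduction: R = (1/r_in − 1/r_out)/(4πk) per layer; series-sum.
R_copper shell = (1/1.07 − 1/1.081)/(4π×385) = 1.966×10^-6 K/W
R_vermiculite fill = (1/1.081 − 1/1.126)/(4π×0.0604) = 0.04871 K/W
R_outer film = 1/(h·4πr_o²) = 1/(26.3×4π×1.126²) = 0.002386 K/W
R_total = 0.0511 K/W
Q = ΔT/R_total = 126/0.0511

Q ≈ 2470 W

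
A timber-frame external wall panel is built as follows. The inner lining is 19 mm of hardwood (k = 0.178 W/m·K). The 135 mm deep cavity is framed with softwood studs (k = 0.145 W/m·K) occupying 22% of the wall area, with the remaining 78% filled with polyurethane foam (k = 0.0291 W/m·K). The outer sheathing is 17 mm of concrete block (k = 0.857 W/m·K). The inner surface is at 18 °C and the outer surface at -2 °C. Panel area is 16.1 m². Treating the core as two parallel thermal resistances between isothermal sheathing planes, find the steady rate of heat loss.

Q ≈ 124 W

Sheathing layers in series; stud and cavity paths in parallel between them.
R_inner = 0.019/(0.178×16.1) = 0.00663 K/W
R_stud  = 0.135/(0.145×0.22×16.1) = 0.2629 K/W
R_cav   = 0.135/(0.0291×0.78×16.1) = 0.3694 K/W
1/R_core = 1/R_stud + 1/R_cav → R_core = 0.1536 K/W
R_outer = 0.017/(0.857×16.1) = 0.001232 K/W
R_total = 0.1614 K/W
Q = ΔT/R_total = 20/0.1614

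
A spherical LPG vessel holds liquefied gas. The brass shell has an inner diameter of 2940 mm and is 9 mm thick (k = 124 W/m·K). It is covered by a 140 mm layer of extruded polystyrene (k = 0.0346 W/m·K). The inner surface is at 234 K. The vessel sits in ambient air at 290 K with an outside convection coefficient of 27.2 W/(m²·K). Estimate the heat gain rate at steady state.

For a spherical shell R = (1/r₁ − 1/r₂)/(4πk); film R = 1/(h·4πr²). In series:
R_brass shell = (1/1.47 − 1/1.479)/(4π×124) = 2.657×10^-6 K/W
R_extruded polystyrene = (1/1.479 − 1/1.619)/(4π×0.0346) = 0.1345 K/W
R_outer film = 1/(h·4πr_o²) = 1/(27.2×4π×1.619²) = 0.001116 K/W
R_total = 0.1356 K/W
Q = ΔT/R_total = 56/0.1356

Q ≈ 413 W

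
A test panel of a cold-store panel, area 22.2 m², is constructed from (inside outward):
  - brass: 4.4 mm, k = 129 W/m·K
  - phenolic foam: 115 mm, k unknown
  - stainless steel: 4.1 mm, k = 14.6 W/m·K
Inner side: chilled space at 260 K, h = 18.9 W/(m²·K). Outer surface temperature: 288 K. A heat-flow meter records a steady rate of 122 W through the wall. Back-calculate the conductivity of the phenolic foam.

Using the resistance-network approach (series):
R_inner film = 1/(h_i·A) = 1/(18.9×22.2) = 0.002383 K/W
R_brass = L/(kA) = 0.0044/(129×22.2) = 1.536×10^-6 K/W
R_stainless steel = L/(kA) = 0.0041/(14.6×22.2) = 1.265×10^-5 K/W
Sum of known resistances R_other = 0.002398 K/W
Total R = ΔT/Q = 28/122 = 0.2295 K/W
R_phenolic foam = R_total − R_other = 0.2271 K/W
k = L/(R·A) = 0.115/(0.2271×22.2)

k ≈ 0.0228 W/(m·K)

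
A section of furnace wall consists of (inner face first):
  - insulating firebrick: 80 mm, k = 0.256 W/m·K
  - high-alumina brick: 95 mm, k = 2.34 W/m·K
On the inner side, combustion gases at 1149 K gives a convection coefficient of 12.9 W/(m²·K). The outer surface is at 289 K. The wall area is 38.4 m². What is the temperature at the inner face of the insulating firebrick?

Using the resistance-network approach (series):
R_inner film = 1/(h_i·A) = 1/(12.9×38.4) = 0.002019 K/W
R_insulating firebrick = L/(kA) = 0.08/(0.256×38.4) = 0.008138 K/W
R_high-alumina brick = L/(kA) = 0.095/(2.34×38.4) = 0.001057 K/W
R_total = 0.01121 K/W;  Q = ΔT/R_total = 860/0.01121 = 76690 W
T_interface = T_inner − Q·ΣR(inner→interface) = 1149 − 76700×0.002019

T ≈ 994 K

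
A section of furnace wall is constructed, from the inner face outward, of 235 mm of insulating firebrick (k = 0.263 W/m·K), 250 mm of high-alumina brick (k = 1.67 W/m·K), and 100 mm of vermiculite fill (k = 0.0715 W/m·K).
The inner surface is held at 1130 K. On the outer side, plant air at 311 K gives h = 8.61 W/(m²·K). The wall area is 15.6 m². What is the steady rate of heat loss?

Q ≈ 4990 W

Thermal resistances in series:
R_insulating firebrick = L/(kA) = 0.235/(0.263×15.6) = 0.05728 K/W
R_high-alumina brick = L/(kA) = 0.25/(1.67×15.6) = 0.009596 K/W
R_vermiculite fill = L/(kA) = 0.1/(0.0715×15.6) = 0.08965 K/W
R_outer film = 1/(h_o·A) = 1/(8.61×15.6) = 0.007445 K/W
R_total = 0.164 K/W
Q = ΔT / R_total = 819 / 0.164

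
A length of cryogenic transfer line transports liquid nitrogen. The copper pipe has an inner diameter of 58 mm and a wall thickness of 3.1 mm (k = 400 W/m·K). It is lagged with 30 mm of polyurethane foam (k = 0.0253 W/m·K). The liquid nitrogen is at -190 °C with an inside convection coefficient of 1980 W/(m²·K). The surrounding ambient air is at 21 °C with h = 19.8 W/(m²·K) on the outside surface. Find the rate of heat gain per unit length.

Radial resistances (cylindrical: R_cond = ln(r_o/r_i)/(2πkL), R_conv = 1/(h·2πrL)):
R_inner film = 1/(h_i·2πr₁L) = 1/(1980×2π×0.029×1) = 0.002772 K/W
R_copper pipe wall = ln(32.1/29)/(2π×400×1) = 4.041×10^-5 K/W
R_polyurethane foam = ln(62.1/32.1)/(2π×0.0253×1) = 4.151 K/W
R_outer film = 1/(h_o·2πr_oL) = 1/(19.8×2π×0.0621×1) = 0.1294 K/W
R_total = 4.283 K/W
Q = ΔT/R_total = 211/4.283

q′ ≈ 49.3 W/m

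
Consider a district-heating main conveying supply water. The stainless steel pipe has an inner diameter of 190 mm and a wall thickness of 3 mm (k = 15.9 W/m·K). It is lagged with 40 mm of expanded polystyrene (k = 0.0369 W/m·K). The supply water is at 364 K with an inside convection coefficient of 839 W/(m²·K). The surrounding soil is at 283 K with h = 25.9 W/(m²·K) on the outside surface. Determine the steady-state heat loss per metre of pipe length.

q′ ≈ 53.2 W/m

Radial resistances (cylindrical: R_cond = ln(r_o/r_i)/(2πkL), R_conv = 1/(h·2πrL)):
R_inner film = 1/(h_i·2πr₁L) = 1/(839×2π×0.095×1) = 0.001997 K/W
R_stainless steel pipe wall = ln(98/95)/(2π×15.9×1) = 3.112×10^-4 K/W
R_expanded polystyrene = ln(138/98)/(2π×0.0369×1) = 1.476 K/W
R_outer film = 1/(h_o·2πr_oL) = 1/(25.9×2π×0.138×1) = 0.04453 K/W
R_total = 1.523 K/W
Q = ΔT/R_total = 81/1.523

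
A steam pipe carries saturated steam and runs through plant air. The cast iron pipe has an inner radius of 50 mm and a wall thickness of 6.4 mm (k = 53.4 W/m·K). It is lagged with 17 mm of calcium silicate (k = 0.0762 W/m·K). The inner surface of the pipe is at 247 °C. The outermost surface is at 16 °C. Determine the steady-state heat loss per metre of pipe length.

Radial resistances (cylindrical: R_cond = ln(r_o/r_i)/(2πkL), R_conv = 1/(h·2πrL)):
R_cast iron pipe wall = ln(56.4/50)/(2π×53.4×1) = 3.59×10^-4 K/W
R_calcium silicate = ln(73.4/56.4)/(2π×0.0762×1) = 0.5503 K/W
R_total = 0.5506 K/W
Q = ΔT/R_total = 231/0.5506

q′ ≈ 420 W/m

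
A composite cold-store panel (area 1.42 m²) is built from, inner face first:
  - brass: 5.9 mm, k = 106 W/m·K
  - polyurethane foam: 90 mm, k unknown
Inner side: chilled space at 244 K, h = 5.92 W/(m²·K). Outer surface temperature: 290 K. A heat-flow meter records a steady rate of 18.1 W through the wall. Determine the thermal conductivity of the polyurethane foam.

Series thermal resistances:
R_inner film = 1/(h_i·A) = 1/(5.92×1.42) = 0.119 K/W
R_brass = L/(kA) = 0.0059/(106×1.42) = 3.92×10^-5 K/W
Sum of known resistances R_other = 0.119 K/W
Total R = ΔT/Q = 46/18.1 = 2.541 K/W
R_polyurethane foam = R_total − R_other = 2.422 K/W
k = L/(R·A) = 0.09/(2.422×1.42)

k ≈ 0.0262 W/(m·K)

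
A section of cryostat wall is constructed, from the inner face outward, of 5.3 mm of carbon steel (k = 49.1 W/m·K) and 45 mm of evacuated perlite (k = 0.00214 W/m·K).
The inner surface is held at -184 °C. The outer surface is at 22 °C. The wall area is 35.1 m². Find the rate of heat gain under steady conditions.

Thermal resistances in series:
R_carbon steel = L/(kA) = 0.0053/(49.1×35.1) = 3.075×10^-6 K/W
R_evacuated perlite = L/(kA) = 0.045/(0.00214×35.1) = 0.5991 K/W
R_total = 0.5991 K/W
Q = ΔT / R_total = 206 / 0.5991

Q ≈ 344 W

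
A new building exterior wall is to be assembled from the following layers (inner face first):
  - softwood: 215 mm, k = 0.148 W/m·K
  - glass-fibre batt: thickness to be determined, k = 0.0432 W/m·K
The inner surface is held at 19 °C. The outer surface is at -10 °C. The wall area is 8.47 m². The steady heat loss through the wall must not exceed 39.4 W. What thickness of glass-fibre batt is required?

L ≈ 207 mm

Model the wall as resistances in series:
R_softwood = L/(kA) = 0.215/(0.148×8.47) = 0.1715 K/W
Sum of the known resistances R_other = 0.1715 K/W
Required total resistance R_tot = ΔT/Q_allow = 29/39.4 = 0.736 K/W
R_glass-fibre batt = R_tot − R_other = 0.5645 K/W
L = R·k·A = 0.5645×0.0432×8.47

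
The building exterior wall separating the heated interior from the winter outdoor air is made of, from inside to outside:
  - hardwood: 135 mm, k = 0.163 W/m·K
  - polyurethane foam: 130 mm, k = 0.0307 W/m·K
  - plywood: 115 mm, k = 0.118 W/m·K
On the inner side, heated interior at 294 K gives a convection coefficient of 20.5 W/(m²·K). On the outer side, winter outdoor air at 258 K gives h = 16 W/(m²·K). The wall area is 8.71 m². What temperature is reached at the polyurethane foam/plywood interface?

T ≈ 264 K

Using the resistance-network approach (series):
R_inner film = 1/(h_i·A) = 1/(20.5×8.71) = 0.005601 K/W
R_hardwood = L/(kA) = 0.135/(0.163×8.71) = 0.09509 K/W
R_polyurethane foam = L/(kA) = 0.13/(0.0307×8.71) = 0.4862 K/W
R_plywood = L/(kA) = 0.115/(0.118×8.71) = 0.1119 K/W
R_outer film = 1/(h_o·A) = 1/(16×8.71) = 0.007176 K/W
R_total = 0.7059 K/W;  Q = ΔT/R_total = 36/0.7059 = 51 W
T_interface = T_inner − Q·ΣR(inner→interface) = 294 − 51×0.5869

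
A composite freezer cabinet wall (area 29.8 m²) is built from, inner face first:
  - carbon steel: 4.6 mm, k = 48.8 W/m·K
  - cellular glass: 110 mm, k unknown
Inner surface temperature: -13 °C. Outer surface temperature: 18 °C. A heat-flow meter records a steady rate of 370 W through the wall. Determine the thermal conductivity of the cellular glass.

k ≈ 0.0441 W/(m·K)

Thermal resistances in series:
R_carbon steel = L/(kA) = 0.0046/(48.8×29.8) = 3.163×10^-6 K/W
Sum of known resistances R_other = 3.163×10^-6 K/W
Total R = ΔT/Q = 31/370 = 0.08378 K/W
R_cellular glass = R_total − R_other = 0.08378 K/W
k = L/(R·A) = 0.11/(0.08378×29.8)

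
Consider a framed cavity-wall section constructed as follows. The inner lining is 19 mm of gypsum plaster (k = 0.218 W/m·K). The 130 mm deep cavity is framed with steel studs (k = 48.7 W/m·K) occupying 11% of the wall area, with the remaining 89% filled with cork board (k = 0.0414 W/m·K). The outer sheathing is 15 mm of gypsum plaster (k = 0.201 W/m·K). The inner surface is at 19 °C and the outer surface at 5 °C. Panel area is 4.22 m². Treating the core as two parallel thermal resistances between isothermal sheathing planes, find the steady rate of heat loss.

Sheathing layers in series; stud and cavity paths in parallel between them.
R_inner = 0.019/(0.218×4.22) = 0.02065 K/W
R_stud  = 0.13/(48.7×0.11×4.22) = 0.005751 K/W
R_cav   = 0.13/(0.0414×0.89×4.22) = 0.8361 K/W
1/R_core = 1/R_stud + 1/R_cav → R_core = 0.005711 K/W
R_outer = 0.015/(0.201×4.22) = 0.01768 K/W
R_total = 0.04405 K/W
Q = ΔT/R_total = 14/0.04405

Q ≈ 318 W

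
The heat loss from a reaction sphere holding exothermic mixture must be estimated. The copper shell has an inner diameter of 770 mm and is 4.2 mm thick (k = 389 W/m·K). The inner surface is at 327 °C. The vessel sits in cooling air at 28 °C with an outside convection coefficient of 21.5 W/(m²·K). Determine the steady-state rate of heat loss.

Q ≈ 12200 W

Spherical conduction: R = (1/r_in − 1/r_out)/(4πk) per layer; series-sum.
R_copper shell = (1/0.385 − 1/0.3892)/(4π×389) = 5.734×10^-6 K/W
R_outer film = 1/(h·4πr_o²) = 1/(21.5×4π×0.3892²) = 0.02443 K/W
R_total = 0.02444 K/W
Q = ΔT/R_total = 299/0.02444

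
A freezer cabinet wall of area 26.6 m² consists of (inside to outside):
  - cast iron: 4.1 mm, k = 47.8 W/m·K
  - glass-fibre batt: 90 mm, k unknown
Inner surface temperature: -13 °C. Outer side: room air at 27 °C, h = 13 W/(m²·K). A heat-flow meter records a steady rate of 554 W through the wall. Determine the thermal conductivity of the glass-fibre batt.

k ≈ 0.0488 W/(m·K)

Thermal resistances in series:
R_cast iron = L/(kA) = 0.0041/(47.8×26.6) = 3.225×10^-6 K/W
R_outer film = 1/(h_o·A) = 1/(13×26.6) = 0.002892 K/W
Sum of known resistances R_other = 0.002895 K/W
Total R = ΔT/Q = 40/554 = 0.0722 K/W
R_glass-fibre batt = R_total − R_other = 0.06931 K/W
k = L/(R·A) = 0.09/(0.06931×26.6)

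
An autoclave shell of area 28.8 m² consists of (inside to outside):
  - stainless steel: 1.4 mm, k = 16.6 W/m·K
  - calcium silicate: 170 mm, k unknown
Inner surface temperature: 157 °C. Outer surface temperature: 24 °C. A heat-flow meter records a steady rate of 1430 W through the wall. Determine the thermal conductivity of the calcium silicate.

Series thermal resistances:
R_stainless steel = L/(kA) = 0.0014/(16.6×28.8) = 2.928×10^-6 K/W
Sum of known resistances R_other = 2.928×10^-6 K/W
Total R = ΔT/Q = 133/1430 = 0.09301 K/W
R_calcium silicate = R_total − R_other = 0.093 K/W
k = L/(R·A) = 0.17/(0.093×28.8)

k ≈ 0.0635 W/(m·K)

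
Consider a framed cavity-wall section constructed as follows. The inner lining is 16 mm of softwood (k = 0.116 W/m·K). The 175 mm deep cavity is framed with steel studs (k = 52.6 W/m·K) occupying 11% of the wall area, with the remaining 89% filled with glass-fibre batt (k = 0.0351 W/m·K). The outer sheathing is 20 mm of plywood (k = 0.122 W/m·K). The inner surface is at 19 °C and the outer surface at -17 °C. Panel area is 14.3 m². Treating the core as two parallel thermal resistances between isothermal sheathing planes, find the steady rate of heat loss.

Q ≈ 1550 W

Sheathing layers in series; stud and cavity paths in parallel between them.
R_inner = 0.016/(0.116×14.3) = 0.009646 K/W
R_stud  = 0.175/(52.6×0.11×14.3) = 0.002115 K/W
R_cav   = 0.175/(0.0351×0.89×14.3) = 0.3917 K/W
1/R_core = 1/R_stud + 1/R_cav → R_core = 0.002104 K/W
R_outer = 0.02/(0.122×14.3) = 0.01146 K/W
R_total = 0.02321 K/W
Q = ΔT/R_total = 36/0.02321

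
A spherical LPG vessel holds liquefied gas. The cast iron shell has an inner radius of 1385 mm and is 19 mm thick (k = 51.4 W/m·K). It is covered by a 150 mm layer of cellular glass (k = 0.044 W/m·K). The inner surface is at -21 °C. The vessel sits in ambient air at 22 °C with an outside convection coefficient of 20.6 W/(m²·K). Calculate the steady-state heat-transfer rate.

Q ≈ 341 W

Spherical conduction: R = (1/r_in − 1/r_out)/(4πk) per layer; series-sum.
R_cast iron shell = (1/1.385 − 1/1.404)/(4π×51.4) = 1.513×10^-5 K/W
R_cellular glass = (1/1.404 − 1/1.554)/(4π×0.044) = 0.1243 K/W
R_outer film = 1/(h·4πr_o²) = 1/(20.6×4π×1.554²) = 0.0016 K/W
R_total = 0.126 K/W
Q = ΔT/R_total = 43/0.126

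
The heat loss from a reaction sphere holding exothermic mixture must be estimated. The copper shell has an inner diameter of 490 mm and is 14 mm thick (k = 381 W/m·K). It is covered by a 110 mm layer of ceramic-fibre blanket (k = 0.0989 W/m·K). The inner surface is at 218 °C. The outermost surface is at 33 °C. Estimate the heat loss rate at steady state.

Each spherical layer contributes R = (1/r_i − 1/r_o)/(4πk):
R_copper shell = (1/0.245 − 1/0.259)/(4π×381) = 4.608×10^-5 K/W
R_ceramic-fibre blanket = (1/0.259 − 1/0.369)/(4π×0.0989) = 0.9261 K/W
R_total = 0.9262 K/W
Q = ΔT/R_total = 185/0.9262

Q ≈ 200 W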